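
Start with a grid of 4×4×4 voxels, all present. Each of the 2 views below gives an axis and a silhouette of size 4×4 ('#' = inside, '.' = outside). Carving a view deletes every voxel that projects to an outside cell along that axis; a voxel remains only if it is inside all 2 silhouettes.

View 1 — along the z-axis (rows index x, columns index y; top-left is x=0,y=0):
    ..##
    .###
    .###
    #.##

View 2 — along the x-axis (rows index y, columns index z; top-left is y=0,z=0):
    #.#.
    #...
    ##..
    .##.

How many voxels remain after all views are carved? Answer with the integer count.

remaining voxels: 20

before carving: 64 voxels (4×4×4)
after view 1 [z-axis, 11 of 16 cells solid] → remaining = 44
after view 2 [x-axis, 7 of 16 cells solid] → remaining = 20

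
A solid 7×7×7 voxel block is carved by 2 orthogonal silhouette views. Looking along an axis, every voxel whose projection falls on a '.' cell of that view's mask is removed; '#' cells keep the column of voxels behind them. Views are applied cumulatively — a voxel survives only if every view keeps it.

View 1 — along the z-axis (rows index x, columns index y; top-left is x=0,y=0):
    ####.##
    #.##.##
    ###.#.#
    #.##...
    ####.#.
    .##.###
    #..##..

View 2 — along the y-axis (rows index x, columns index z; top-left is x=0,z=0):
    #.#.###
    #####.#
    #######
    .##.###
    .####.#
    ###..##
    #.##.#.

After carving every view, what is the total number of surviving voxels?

start: 7×7×7 = 343 voxels
carve view 1 (along z, XY-mask fill 32/49): 224 voxels remain
carve view 2 (along y, XZ-mask fill 37/49): 172 voxels remain

remaining voxels: 172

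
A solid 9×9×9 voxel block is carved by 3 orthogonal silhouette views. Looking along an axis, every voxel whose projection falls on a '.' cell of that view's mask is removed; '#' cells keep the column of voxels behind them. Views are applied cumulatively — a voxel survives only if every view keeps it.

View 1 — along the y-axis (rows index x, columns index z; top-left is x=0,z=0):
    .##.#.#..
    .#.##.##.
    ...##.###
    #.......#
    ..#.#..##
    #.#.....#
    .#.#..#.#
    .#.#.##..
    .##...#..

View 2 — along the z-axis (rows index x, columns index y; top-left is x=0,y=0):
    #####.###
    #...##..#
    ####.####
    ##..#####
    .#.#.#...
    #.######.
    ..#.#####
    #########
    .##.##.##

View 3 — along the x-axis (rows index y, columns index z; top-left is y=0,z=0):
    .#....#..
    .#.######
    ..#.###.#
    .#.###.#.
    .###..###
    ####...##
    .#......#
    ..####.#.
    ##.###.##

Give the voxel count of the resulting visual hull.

before carving: 729 voxels (9×9×9)
step 1: project along y, AND mask (34/81) → |grid| = 306
step 2: project along z, AND mask (58/81) → |grid| = 217
step 3: project along x, AND mask (45/81) → |grid| = 126

remaining voxels: 126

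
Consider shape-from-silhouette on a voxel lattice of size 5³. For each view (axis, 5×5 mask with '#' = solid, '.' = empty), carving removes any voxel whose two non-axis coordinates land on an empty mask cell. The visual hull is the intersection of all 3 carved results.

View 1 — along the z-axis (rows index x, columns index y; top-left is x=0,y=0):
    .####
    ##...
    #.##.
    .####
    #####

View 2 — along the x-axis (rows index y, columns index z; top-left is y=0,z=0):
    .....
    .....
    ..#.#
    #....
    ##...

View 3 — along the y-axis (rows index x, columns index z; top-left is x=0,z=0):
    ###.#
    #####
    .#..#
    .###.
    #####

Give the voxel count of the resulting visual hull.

full grid |V| = 125
after view 1 [z-axis, 18 of 25 cells solid] → remaining = 90
after view 2 [x-axis, 5 of 25 cells solid] → remaining = 18
after view 3 [y-axis, 19 of 25 cells solid] → remaining = 13

voxel count = 13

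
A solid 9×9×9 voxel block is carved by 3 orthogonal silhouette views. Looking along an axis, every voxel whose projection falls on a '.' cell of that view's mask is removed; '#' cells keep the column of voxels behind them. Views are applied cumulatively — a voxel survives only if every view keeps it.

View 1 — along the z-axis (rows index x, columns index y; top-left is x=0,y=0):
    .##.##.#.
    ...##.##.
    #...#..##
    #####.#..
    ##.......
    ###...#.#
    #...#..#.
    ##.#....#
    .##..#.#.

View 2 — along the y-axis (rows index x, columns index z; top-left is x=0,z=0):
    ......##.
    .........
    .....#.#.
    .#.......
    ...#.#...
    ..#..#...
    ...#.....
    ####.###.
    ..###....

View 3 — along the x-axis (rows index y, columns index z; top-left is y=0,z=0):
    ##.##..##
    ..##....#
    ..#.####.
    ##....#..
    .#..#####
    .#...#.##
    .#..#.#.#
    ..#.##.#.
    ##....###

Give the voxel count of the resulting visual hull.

41 voxels

before carving: 729 voxels (9×9×9)
  1. axis=2 (XY plane), |mask|=37  ⇒  voxels=333
  2. axis=1 (XZ plane), |mask|=20  ⇒  voxels=81
  3. axis=0 (YZ plane), |mask|=40  ⇒  voxels=41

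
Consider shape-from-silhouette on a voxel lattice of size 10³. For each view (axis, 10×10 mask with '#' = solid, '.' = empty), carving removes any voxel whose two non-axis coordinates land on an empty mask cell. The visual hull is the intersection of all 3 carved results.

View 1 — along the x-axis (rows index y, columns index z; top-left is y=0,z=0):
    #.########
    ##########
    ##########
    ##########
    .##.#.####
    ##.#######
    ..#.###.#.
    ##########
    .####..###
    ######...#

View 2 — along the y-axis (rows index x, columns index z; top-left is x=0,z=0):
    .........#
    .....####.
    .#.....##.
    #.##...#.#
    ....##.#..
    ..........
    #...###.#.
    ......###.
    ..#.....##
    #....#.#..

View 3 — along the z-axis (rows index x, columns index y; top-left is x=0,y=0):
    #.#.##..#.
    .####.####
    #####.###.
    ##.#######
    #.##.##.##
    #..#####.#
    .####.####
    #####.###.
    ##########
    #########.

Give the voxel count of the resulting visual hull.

before carving: 1000 voxels (10×10×10)
  1. axis=0 (YZ plane), |mask|=84  ⇒  voxels=840
  2. axis=1 (XZ plane), |mask|=30  ⇒  voxels=251
  3. axis=2 (XY plane), |mask|=79  ⇒  voxels=207

207 voxels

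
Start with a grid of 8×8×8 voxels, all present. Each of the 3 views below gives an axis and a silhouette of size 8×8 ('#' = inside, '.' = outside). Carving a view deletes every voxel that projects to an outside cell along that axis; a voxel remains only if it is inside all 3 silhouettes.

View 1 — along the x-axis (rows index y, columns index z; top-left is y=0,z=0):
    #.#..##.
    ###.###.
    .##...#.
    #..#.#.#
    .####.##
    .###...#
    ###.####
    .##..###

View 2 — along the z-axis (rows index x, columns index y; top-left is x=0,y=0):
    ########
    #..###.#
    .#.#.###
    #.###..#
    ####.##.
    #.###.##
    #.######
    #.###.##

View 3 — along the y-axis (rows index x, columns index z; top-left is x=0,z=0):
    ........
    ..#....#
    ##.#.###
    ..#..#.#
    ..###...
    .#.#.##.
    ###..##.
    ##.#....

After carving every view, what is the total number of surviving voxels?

voxel count = 94

before carving: 512 voxels (8×8×8)
after view 1 [x-axis, 39 of 64 cells solid] → remaining = 312
after view 2 [z-axis, 48 of 64 cells solid] → remaining = 229
after view 3 [y-axis, 26 of 64 cells solid] → remaining = 94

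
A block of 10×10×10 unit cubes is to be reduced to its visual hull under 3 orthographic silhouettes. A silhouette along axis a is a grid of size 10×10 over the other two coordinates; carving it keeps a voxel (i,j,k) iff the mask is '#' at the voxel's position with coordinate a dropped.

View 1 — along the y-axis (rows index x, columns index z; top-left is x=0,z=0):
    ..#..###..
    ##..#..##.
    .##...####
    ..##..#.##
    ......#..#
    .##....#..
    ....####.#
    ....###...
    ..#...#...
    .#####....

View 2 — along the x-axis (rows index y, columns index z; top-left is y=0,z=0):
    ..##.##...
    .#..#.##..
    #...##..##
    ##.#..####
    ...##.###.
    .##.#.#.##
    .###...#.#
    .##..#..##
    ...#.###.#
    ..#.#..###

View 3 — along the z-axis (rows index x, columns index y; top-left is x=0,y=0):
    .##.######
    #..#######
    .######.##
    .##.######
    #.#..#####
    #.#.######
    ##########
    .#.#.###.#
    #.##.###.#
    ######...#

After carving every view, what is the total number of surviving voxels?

initial block: 10^3 = 1000
after view 1 [y-axis, 40 of 100 cells solid] → remaining = 400
after view 2 [x-axis, 51 of 100 cells solid] → remaining = 216
after view 3 [z-axis, 77 of 100 cells solid] → remaining = 165

165 voxels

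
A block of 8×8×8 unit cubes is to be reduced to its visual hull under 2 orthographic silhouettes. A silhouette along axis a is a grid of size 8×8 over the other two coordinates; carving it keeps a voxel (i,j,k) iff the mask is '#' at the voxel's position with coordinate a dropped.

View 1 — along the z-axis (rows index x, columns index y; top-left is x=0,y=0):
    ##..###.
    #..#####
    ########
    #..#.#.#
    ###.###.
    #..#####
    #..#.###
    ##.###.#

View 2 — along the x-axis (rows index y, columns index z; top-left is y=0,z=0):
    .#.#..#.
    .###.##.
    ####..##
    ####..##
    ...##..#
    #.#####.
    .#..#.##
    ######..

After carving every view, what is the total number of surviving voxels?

start: 8×8×8 = 512 voxels
step 1: project along z, AND mask (46/64) → |grid| = 368
step 2: project along x, AND mask (39/64) → |grid| = 218

voxel count = 218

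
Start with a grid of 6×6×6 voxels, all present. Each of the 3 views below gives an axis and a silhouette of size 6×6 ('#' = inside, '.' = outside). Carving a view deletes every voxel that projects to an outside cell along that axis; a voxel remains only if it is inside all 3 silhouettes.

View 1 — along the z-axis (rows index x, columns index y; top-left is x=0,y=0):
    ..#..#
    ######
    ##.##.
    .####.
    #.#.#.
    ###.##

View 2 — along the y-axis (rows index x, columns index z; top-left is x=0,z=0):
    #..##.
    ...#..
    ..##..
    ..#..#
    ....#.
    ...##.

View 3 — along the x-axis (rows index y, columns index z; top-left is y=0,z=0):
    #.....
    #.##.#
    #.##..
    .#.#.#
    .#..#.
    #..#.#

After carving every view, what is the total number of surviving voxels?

20 voxels

full grid |V| = 216
carve view 1 (along z, XY-mask fill 24/36): 144 voxels remain
carve view 2 (along y, XZ-mask fill 11/36): 41 voxels remain
carve view 3 (along x, YZ-mask fill 16/36): 20 voxels remain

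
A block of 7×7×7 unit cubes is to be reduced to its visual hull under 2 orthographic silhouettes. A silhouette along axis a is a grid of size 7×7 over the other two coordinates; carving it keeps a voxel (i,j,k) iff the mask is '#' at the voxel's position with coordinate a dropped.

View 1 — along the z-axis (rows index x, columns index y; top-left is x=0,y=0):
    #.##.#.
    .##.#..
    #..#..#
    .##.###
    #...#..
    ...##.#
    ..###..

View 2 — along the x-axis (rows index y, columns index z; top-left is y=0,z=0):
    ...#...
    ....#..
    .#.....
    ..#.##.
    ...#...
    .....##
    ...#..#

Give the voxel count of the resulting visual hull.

remaining voxels: 36

initial block: 7^3 = 343
[1] z-view keeps 23 columns → grid now 161
[2] x-view keeps 11 columns → grid now 36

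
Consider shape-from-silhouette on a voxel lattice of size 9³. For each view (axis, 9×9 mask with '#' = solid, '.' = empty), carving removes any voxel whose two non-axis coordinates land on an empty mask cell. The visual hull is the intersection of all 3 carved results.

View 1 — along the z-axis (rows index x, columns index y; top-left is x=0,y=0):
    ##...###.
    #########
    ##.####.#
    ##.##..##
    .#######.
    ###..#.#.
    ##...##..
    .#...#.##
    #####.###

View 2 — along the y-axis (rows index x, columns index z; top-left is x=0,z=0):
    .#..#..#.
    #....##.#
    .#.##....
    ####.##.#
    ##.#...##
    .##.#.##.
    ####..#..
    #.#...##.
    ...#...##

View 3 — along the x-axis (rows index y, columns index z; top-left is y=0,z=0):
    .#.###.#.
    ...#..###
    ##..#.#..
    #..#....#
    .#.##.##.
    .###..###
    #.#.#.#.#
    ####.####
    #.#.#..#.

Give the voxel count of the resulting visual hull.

|visual hull| = 135

full grid |V| = 729
step 1: project along z, AND mask (55/81) → |grid| = 495
step 2: project along y, AND mask (39/81) → |grid| = 234
step 3: project along x, AND mask (44/81) → |grid| = 135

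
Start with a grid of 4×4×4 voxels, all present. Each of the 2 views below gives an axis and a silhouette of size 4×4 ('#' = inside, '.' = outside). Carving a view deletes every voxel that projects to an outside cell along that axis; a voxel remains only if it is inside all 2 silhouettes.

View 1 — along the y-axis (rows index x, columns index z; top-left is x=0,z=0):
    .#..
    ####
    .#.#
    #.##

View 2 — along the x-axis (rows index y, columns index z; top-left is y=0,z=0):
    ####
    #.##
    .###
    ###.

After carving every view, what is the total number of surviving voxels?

voxel count = 32

full grid |V| = 64
after view 1 [y-axis, 10 of 16 cells solid] → remaining = 40
after view 2 [x-axis, 13 of 16 cells solid] → remaining = 32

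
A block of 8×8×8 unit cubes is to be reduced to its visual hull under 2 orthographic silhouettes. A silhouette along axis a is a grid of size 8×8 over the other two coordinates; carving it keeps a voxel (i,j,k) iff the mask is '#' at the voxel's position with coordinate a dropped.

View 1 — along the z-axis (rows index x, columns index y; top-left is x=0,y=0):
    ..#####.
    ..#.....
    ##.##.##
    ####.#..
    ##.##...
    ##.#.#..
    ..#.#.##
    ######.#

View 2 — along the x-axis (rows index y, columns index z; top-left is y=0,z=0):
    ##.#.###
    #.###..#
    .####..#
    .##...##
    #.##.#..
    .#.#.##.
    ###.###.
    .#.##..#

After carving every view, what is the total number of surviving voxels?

remaining voxels: 170

start: 8×8×8 = 512 voxels
  1. axis=2 (XY plane), |mask|=36  ⇒  voxels=288
  2. axis=0 (YZ plane), |mask|=38  ⇒  voxels=170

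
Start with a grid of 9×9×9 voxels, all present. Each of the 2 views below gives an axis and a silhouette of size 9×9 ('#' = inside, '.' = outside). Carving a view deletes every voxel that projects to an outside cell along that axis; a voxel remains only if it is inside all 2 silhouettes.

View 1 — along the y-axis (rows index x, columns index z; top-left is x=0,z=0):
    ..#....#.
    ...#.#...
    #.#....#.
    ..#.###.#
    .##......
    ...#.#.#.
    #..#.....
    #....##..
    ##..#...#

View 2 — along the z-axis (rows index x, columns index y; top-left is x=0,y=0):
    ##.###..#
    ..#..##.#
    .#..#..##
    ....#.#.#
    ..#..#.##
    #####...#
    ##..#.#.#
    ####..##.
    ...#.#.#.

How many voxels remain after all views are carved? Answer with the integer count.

remaining voxels: 113

full grid |V| = 729
step 1: project along y, AND mask (26/81) → |grid| = 234
step 2: project along z, AND mask (41/81) → |grid| = 113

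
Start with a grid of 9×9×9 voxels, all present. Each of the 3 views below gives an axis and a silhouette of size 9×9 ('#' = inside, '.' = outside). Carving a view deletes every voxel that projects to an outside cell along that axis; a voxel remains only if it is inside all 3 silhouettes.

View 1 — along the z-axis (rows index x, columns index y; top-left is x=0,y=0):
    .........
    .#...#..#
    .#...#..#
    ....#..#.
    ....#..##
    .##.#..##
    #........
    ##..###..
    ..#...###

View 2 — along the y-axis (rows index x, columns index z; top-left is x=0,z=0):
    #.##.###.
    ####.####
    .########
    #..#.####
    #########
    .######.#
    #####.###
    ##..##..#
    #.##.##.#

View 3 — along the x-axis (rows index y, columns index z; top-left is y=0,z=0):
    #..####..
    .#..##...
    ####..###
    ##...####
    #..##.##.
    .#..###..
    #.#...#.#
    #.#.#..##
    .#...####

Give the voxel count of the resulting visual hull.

remaining voxels: 94

initial block: 9^3 = 729
  1. axis=2 (XY plane), |mask|=26  ⇒  voxels=234
  2. axis=1 (XZ plane), |mask|=63  ⇒  voxels=179
  3. axis=0 (YZ plane), |mask|=44  ⇒  voxels=94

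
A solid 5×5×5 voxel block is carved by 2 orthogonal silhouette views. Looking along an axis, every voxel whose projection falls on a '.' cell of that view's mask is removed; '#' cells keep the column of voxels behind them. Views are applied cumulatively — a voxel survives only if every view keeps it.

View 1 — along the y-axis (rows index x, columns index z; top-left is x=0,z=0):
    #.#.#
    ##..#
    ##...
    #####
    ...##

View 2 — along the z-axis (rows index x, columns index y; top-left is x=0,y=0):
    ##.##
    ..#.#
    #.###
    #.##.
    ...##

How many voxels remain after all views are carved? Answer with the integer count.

|visual hull| = 45

start: 5×5×5 = 125 voxels
V1 y: intersect with XZ mask (15 set) -- 75 left
V2 z: intersect with XY mask (15 set) -- 45 left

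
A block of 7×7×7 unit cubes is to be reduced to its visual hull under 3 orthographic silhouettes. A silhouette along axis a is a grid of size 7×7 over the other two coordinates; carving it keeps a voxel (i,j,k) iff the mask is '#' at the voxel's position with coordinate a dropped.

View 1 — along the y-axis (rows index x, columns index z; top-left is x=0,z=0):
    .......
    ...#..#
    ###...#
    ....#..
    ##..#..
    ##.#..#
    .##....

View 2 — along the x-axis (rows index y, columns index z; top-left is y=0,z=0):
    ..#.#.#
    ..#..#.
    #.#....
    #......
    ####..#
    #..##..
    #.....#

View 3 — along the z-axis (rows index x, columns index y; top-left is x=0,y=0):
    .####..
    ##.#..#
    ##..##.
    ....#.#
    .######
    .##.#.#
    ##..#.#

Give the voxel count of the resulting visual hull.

voxel count = 28

full grid |V| = 343
after view 1 [y-axis, 16 of 49 cells solid] → remaining = 112
after view 2 [x-axis, 18 of 49 cells solid] → remaining = 44
after view 3 [z-axis, 28 of 49 cells solid] → remaining = 28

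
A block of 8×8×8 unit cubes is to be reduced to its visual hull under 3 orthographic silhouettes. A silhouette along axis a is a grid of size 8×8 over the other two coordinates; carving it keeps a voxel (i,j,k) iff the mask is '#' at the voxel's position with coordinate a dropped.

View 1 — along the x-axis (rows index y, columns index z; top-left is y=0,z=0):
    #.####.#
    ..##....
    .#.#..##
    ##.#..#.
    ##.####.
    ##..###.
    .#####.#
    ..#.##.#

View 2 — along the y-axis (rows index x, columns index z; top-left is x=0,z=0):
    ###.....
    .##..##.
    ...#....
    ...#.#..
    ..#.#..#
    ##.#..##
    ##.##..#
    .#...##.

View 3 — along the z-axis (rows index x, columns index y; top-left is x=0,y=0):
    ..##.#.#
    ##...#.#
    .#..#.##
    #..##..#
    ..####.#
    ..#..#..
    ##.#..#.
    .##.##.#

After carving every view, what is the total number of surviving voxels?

full grid |V| = 512
  1. axis=0 (YZ plane), |mask|=37  ⇒  voxels=296
  2. axis=1 (XZ plane), |mask|=26  ⇒  voxels=122
  3. axis=2 (XY plane), |mask|=32  ⇒  voxels=57

57 voxels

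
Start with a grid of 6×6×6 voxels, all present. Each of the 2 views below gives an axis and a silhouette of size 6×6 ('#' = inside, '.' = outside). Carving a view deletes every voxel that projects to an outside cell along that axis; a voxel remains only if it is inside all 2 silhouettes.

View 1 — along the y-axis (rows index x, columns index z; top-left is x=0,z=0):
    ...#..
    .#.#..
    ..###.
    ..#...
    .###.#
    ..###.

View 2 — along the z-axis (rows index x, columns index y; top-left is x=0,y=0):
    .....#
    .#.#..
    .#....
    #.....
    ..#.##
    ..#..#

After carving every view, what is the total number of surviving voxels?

remaining voxels: 27

start: 6×6×6 = 216 voxels
carve view 1 (along y, XZ-mask fill 14/36): 84 voxels remain
carve view 2 (along z, XY-mask fill 10/36): 27 voxels remain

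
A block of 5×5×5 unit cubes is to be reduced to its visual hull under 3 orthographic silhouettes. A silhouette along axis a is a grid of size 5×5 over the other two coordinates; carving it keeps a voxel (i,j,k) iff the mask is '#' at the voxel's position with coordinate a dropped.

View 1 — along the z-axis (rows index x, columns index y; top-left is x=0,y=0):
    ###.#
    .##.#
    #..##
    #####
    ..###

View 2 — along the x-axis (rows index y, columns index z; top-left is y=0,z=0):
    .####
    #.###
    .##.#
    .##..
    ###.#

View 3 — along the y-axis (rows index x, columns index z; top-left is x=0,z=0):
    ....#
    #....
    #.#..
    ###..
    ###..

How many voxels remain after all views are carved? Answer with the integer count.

|visual hull| = 28

initial block: 5^3 = 125
after view 1 [z-axis, 18 of 25 cells solid] → remaining = 90
after view 2 [x-axis, 17 of 25 cells solid] → remaining = 62
after view 3 [y-axis, 10 of 25 cells solid] → remaining = 28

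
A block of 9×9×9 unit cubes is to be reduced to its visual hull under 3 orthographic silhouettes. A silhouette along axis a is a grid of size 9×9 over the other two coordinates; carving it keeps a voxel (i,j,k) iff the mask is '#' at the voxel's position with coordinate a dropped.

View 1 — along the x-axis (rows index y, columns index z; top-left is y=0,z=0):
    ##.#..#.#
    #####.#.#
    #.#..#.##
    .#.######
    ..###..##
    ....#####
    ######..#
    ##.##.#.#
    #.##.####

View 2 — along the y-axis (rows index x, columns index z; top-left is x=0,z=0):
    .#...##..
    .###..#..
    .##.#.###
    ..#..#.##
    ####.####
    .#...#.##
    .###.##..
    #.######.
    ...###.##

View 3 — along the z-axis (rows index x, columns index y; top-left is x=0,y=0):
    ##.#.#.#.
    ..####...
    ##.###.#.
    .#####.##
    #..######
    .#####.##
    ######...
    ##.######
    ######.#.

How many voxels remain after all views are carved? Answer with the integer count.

voxel count = 196

start: 9×9×9 = 729 voxels
  1. axis=0 (YZ plane), |mask|=54  ⇒  voxels=486
  2. axis=1 (XZ plane), |mask|=46  ⇒  voxels=271
  3. axis=2 (XY plane), |mask|=57  ⇒  voxels=196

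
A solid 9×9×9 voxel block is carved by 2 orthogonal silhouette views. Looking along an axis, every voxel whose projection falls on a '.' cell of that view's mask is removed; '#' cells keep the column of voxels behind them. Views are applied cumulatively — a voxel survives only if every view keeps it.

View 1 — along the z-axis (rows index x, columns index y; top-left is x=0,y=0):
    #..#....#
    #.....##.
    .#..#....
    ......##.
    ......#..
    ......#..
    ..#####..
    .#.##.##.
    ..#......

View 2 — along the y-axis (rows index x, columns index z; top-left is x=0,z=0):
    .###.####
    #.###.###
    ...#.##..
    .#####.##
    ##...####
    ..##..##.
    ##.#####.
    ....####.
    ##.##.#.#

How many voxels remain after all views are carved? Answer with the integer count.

full grid |V| = 729
V1 z: intersect with XY mask (23 set) -- 207 left
V2 y: intersect with XZ mask (51 set) -- 133 left

|visual hull| = 133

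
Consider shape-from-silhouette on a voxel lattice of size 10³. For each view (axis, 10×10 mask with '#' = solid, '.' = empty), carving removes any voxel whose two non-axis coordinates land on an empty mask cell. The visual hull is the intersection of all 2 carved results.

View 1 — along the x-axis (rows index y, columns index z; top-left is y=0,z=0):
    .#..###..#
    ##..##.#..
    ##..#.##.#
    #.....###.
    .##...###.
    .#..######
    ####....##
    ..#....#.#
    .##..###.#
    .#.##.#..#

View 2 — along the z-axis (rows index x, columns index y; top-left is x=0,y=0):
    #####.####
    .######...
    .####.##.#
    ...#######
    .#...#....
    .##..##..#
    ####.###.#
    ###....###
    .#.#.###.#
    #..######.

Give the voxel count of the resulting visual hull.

voxel count = 326

initial block: 10^3 = 1000
V1 x: intersect with YZ mask (52 set) -- 520 left
V2 z: intersect with XY mask (63 set) -- 326 left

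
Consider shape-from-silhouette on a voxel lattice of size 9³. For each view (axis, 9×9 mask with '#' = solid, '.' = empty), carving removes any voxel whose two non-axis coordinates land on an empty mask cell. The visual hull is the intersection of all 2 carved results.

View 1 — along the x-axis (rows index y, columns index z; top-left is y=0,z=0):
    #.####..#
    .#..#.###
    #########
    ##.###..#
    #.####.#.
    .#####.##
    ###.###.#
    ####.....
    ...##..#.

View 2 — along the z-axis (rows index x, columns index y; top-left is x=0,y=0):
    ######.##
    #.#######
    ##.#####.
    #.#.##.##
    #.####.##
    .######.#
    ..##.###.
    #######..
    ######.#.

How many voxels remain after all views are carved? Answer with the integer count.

376 voxels

before carving: 729 voxels (9×9×9)
step 1: project along x, AND mask (53/81) → |grid| = 477
step 2: project along z, AND mask (62/81) → |grid| = 376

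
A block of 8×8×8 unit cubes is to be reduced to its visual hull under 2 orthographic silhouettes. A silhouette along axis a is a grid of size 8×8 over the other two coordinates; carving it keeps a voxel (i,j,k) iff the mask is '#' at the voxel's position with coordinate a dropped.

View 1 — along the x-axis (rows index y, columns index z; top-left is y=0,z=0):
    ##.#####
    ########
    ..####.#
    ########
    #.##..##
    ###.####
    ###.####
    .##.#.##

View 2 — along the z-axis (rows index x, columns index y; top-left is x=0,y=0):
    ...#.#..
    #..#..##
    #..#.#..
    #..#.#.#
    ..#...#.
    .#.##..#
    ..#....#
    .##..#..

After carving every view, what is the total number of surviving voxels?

start: 8×8×8 = 512 voxels
  1. axis=0 (YZ plane), |mask|=52  ⇒  voxels=416
  2. axis=2 (XY plane), |mask|=24  ⇒  voxels=159

voxel count = 159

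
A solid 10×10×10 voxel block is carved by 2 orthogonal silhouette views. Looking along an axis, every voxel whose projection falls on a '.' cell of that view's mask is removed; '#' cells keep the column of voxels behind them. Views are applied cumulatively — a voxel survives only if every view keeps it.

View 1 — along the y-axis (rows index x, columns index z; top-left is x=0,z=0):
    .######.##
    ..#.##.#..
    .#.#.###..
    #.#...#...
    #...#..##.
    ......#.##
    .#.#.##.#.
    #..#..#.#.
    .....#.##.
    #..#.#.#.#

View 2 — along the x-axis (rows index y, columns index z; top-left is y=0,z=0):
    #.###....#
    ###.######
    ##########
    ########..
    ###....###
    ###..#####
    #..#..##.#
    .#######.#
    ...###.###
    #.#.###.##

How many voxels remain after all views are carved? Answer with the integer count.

full grid |V| = 1000
[1] y-view keeps 44 columns → grid now 440
[2] x-view keeps 72 columns → grid now 312

voxel count = 312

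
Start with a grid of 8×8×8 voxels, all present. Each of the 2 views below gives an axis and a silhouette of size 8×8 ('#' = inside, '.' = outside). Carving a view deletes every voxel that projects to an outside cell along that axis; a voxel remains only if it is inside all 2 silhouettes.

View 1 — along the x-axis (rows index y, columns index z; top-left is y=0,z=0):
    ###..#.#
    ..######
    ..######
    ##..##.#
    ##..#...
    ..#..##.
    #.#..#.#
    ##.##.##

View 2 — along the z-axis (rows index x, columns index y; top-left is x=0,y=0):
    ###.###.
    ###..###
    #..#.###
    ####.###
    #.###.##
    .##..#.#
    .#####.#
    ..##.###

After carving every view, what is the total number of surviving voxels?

|visual hull| = 218

start: 8×8×8 = 512 voxels
after view 1 [x-axis, 38 of 64 cells solid] → remaining = 304
after view 2 [z-axis, 45 of 64 cells solid] → remaining = 218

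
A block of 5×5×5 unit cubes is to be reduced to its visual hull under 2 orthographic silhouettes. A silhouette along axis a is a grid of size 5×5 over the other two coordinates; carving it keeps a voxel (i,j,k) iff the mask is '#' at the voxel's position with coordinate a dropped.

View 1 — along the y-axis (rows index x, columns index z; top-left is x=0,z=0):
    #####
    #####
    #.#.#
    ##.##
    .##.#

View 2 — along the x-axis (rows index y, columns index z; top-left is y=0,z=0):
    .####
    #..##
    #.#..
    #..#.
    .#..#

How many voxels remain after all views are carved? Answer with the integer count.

start: 5×5×5 = 125 voxels
V1 y: intersect with XZ mask (20 set) -- 100 left
V2 x: intersect with YZ mask (13 set) -- 52 left

52 voxels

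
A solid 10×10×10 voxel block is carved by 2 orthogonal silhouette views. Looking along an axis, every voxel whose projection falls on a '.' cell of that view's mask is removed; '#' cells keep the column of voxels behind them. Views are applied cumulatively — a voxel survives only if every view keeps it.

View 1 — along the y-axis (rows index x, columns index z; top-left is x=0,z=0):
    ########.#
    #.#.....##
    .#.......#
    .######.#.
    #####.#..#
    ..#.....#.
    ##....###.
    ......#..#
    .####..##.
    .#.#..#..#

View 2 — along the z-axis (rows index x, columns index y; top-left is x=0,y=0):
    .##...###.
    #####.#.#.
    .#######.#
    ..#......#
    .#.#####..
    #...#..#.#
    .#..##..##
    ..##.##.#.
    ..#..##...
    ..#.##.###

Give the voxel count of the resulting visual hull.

start: 10×10×10 = 1000 voxels
step 1: project along y, AND mask (48/100) → |grid| = 480
step 2: project along z, AND mask (51/100) → |grid| = 230

remaining voxels: 230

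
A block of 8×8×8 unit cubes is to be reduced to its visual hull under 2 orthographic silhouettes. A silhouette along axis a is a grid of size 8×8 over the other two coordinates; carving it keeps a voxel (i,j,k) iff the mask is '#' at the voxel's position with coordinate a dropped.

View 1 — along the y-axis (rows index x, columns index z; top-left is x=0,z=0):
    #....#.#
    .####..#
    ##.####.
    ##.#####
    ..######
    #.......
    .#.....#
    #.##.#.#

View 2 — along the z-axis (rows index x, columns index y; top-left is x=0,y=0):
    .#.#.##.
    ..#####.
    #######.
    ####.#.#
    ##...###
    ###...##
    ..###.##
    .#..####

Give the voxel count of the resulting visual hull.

before carving: 512 voxels (8×8×8)
[1] y-view keeps 35 columns → grid now 280
[2] z-view keeps 42 columns → grid now 191

voxel count = 191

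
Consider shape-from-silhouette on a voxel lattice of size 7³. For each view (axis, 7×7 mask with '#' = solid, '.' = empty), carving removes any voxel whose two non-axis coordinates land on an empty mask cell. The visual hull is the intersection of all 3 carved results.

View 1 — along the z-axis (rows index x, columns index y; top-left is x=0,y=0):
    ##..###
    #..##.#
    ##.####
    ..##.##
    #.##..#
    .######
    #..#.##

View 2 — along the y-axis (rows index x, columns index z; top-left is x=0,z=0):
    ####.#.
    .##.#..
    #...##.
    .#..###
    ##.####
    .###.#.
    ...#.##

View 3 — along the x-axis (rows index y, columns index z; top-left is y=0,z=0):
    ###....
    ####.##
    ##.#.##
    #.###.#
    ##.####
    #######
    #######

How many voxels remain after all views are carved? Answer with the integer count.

initial block: 7^3 = 343
after view 1 [z-axis, 33 of 49 cells solid] → remaining = 231
after view 2 [y-axis, 28 of 49 cells solid] → remaining = 131
after view 3 [x-axis, 39 of 49 cells solid] → remaining = 103

|visual hull| = 103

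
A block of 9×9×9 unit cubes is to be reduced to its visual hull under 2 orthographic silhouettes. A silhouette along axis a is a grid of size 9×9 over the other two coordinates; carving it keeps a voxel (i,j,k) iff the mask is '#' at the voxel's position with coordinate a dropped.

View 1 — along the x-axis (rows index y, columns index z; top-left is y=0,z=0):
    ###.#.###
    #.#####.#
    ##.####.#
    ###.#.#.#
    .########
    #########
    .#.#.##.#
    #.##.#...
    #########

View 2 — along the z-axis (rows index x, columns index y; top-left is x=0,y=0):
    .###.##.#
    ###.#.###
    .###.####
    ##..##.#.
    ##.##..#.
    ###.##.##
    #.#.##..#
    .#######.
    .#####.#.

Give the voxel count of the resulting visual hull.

382 voxels

initial block: 9^3 = 729
carve view 1 (along x, YZ-mask fill 62/81): 558 voxels remain
carve view 2 (along z, XY-mask fill 55/81): 382 voxels remain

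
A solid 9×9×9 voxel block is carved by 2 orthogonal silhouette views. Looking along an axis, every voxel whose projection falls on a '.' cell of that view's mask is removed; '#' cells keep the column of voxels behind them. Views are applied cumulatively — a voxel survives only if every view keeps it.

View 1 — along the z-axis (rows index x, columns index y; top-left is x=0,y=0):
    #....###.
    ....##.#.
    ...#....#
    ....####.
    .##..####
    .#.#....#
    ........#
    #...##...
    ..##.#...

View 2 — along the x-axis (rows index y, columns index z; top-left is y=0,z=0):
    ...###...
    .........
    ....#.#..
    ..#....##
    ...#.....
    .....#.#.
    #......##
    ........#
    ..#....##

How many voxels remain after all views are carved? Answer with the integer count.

before carving: 729 voxels (9×9×9)
[1] z-view keeps 29 columns → grid now 261
[2] x-view keeps 18 columns → grid now 59

59 voxels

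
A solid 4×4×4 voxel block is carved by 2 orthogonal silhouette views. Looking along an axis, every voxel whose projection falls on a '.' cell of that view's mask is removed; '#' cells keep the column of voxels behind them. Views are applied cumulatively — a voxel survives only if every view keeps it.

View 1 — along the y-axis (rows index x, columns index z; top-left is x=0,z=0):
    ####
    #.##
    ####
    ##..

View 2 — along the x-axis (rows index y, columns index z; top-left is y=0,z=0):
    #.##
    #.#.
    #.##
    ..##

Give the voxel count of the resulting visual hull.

33 voxels

before carving: 64 voxels (4×4×4)
[1] y-view keeps 13 columns → grid now 52
[2] x-view keeps 10 columns → grid now 33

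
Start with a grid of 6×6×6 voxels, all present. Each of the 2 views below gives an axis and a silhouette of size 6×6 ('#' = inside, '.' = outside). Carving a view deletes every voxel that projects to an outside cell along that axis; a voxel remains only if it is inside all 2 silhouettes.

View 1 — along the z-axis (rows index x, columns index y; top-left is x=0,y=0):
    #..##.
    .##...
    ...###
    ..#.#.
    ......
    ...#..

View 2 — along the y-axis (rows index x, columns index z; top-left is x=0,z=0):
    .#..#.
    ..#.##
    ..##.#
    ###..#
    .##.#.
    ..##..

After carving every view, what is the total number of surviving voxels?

before carving: 216 voxels (6×6×6)
  1. axis=2 (XY plane), |mask|=11  ⇒  voxels=66
  2. axis=1 (XZ plane), |mask|=17  ⇒  voxels=31

|visual hull| = 31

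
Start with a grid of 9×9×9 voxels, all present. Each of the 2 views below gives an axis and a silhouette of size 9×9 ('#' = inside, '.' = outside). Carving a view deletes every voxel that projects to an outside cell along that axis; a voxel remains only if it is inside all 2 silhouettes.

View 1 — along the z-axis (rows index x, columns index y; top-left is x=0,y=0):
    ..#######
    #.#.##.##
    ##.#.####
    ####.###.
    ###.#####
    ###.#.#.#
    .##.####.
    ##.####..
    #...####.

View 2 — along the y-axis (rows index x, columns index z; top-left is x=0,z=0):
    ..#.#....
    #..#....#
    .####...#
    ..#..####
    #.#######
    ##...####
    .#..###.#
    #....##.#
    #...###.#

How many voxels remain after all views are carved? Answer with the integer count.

remaining voxels: 281

initial block: 9^3 = 729
carve view 1 (along z, XY-mask fill 58/81): 522 voxels remain
carve view 2 (along y, XZ-mask fill 43/81): 281 voxels remain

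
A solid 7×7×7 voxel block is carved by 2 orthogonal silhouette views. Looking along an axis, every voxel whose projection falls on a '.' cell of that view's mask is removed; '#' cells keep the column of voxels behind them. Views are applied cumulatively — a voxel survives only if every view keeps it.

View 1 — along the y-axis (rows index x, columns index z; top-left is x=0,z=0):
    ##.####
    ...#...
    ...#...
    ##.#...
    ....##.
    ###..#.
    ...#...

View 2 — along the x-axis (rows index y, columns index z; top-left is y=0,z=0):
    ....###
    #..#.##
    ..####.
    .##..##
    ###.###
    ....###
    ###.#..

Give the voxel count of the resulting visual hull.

start: 7×7×7 = 343 voxels
after view 1 [y-axis, 18 of 49 cells solid] → remaining = 126
after view 2 [x-axis, 28 of 49 cells solid] → remaining = 65

|visual hull| = 65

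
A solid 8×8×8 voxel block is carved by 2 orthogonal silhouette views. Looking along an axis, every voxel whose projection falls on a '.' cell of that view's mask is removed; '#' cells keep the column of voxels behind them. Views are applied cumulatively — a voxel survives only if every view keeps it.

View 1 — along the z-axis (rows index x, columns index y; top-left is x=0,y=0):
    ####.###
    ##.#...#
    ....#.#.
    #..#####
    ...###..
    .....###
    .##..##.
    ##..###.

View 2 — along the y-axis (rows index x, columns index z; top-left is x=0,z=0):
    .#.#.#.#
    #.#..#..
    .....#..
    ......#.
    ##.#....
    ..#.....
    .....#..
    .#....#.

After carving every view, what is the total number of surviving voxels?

74 voxels

full grid |V| = 512
carve view 1 (along z, XY-mask fill 34/64): 272 voxels remain
carve view 2 (along y, XZ-mask fill 16/64): 74 voxels remain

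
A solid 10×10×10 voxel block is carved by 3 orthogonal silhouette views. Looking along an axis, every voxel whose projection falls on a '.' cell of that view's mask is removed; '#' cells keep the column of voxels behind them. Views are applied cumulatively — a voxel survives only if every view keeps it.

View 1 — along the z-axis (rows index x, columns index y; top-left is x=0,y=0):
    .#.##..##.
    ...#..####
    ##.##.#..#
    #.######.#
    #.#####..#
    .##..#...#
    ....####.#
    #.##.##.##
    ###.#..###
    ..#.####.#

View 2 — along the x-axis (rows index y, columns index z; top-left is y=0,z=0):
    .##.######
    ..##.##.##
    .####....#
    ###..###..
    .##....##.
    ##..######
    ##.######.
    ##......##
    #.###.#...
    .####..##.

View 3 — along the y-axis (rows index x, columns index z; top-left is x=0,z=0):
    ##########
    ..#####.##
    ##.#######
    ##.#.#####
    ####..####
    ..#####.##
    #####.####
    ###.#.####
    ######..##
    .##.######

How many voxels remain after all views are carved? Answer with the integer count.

remaining voxels: 297

start: 10×10×10 = 1000 voxels
[1] z-view keeps 60 columns → grid now 600
[2] x-view keeps 60 columns → grid now 360
[3] y-view keeps 82 columns → grid now 297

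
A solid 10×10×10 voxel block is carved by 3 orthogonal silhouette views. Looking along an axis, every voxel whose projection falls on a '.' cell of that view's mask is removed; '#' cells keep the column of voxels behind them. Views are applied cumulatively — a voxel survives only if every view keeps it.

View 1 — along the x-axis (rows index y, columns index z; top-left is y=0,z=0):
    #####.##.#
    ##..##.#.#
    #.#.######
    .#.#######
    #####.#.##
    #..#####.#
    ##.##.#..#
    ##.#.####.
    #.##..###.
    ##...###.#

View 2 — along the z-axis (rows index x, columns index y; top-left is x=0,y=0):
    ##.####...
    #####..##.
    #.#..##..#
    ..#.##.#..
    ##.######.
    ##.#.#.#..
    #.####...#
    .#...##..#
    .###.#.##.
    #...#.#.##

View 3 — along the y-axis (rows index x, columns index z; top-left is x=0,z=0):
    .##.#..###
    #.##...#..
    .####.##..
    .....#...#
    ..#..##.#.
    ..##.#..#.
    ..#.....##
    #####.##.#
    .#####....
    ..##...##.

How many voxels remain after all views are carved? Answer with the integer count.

full grid |V| = 1000
[1] x-view keeps 70 columns → grid now 700
[2] z-view keeps 56 columns → grid now 397
[3] y-view keeps 46 columns → grid now 166

|visual hull| = 166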